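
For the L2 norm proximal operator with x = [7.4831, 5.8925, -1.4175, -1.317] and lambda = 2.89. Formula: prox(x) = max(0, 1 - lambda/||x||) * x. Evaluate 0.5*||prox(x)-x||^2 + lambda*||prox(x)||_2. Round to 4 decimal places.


Step 1: Compute ||x||.
||x|| = 9.7192
Step 2: Compute scaling factor.
scale = max(0, 1 - 2.89/9.7192) = 0.7026
Step 3: prox(x) = [5.258, 4.1404, -0.996, -0.9254]
||prox(x)|| = 6.8292
Step 4: Proximal objective.
0.5*||prox-x||^2 = 4.1761
lambda*||prox|| = 19.7364
Total = 23.9123


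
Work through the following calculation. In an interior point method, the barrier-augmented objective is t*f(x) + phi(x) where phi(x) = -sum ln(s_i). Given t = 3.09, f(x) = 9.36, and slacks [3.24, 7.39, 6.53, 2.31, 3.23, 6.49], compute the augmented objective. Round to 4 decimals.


Step 1: Compute log-barrier.
ln values: [1.1756, 2.0001, 1.8764, 0.8372, 1.1725, 1.8703]
phi = -(1.1756 + 2.0001 + 1.8764 + 0.8372 + 1.1725 + 1.8703) = -8.9321
Step 2: Compute augmented objective.
t*f(x) = 3.09*9.36 = 28.9224
Total = 28.9224 - 8.9321 = 19.9903


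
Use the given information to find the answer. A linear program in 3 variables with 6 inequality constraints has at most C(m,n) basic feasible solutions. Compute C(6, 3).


Each vertex corresponds to some choice of n active constraints out of m, so the number of vertices is at most C(m, n) = m! / (n!(m-n)!).
m = 6, n = 3
Numerator: 6 * 5 * 4
Denominator: 3! = 6
C(6, 3) = 20


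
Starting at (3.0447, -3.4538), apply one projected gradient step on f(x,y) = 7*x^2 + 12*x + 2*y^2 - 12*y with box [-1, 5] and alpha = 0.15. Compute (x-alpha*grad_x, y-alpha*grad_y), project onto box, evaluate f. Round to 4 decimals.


Step 1: Compute gradient at (3.0447, -3.4538).
grad_x = 2*7*3.0447 + 12 = 54.6258
grad_y = 2*2*-3.4538 - 12 = -25.8152
Step 2: Gradient step.
x_raw = 3.0447 - 0.15*54.6258 = -5.1492
y_raw = -3.4538 - 0.15*-25.8152 = 0.4185
Step 3: Project onto [-1, 5].
x_proj = clip(-5.1492) = -1.0
y_proj = clip(0.4185) = 0.4185
Step 4: Evaluate f.
f(-1.0, 0.4185) = -9.6715


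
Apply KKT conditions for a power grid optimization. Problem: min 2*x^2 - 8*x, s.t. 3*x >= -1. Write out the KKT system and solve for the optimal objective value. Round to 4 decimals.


Step 1: Try lambda = 0 (constraint inactive).
Stationarity: 2*2*x - 8 = 0
x* = 8/(2*2) = 2.0
Check constraint: 3*2.0 = 6.0 >= -1 -- satisfied.
Step 2: Compute optimal value.
f(x*) = 2*2.0^2 - 8*2.0 = -8.0


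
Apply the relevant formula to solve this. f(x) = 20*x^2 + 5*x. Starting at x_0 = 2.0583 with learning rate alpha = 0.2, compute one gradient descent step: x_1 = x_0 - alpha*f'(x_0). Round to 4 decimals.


We compute the gradient at x_0 and apply the update.
f'(x) = 40*x + 5
f'(2.0583) = 40*2.0583 + 5 = 87.332
x_1 = 2.0583 - 0.2*87.332 = -15.4081


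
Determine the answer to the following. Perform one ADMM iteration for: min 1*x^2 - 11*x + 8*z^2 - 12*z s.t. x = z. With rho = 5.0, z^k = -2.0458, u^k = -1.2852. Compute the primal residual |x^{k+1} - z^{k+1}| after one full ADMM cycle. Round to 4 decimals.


ADMM iteration with rho = 5.0, z^k = -2.0458, u^k = -1.2852
Step 1: x-update.
Minimize 1*x^2 - 11*x + (5.0/2)*(x + 2.0458 - 1.2852)^2
FOC: (2*1 + 5.0)*x = 11 + 5.0*(-2.0458 + 1.2852)
x^{k+1} = 1.0281
Step 2: z-update.
Minimize 8*z^2 - 12*z + (5.0/2)*(1.0281 - z - 1.2852)^2
FOC: (2*8 + 5.0)*z = 12 + 5.0*(1.0281 - 1.2852)
z^{k+1} = 0.5102
Step 3: u-update.
u^{k+1} = -1.2852 + 1.0281 - 0.5102 = -0.7673
Step 4: Primal residual = |1.0281 - 0.5102| = 0.5179


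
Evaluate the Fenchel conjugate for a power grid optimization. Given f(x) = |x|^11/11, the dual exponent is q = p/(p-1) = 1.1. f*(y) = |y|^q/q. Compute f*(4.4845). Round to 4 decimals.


The conjugate exponent q satisfies 1/p + 1/q = 1.
p = 11, so q = 11/(11 - 1) = 1.1
|y|^q = 4.4845^1.1 = 5.2106
f*(4.4845) = 5.2106 / 1.1 = 4.7369


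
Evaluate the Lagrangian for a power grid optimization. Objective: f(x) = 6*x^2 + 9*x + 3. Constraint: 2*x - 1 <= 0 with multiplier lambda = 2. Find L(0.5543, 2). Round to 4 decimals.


Step 1: Evaluate f(x).
f(0.5543) = 6*0.5543^2 + 9*0.5543 + 3 = 9.8322
Step 2: Evaluate g(x).
g(0.5543) = 2*0.5543 - 1 = 0.1086
Step 3: Compute Lagrangian.
L = 9.8322 + 2*0.1086 = 10.0494


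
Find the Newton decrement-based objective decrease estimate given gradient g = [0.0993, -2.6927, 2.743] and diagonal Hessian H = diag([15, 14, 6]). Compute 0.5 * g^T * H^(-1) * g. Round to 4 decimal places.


Step 1: H is diagonal, so H^(-1) * g = [0.0066, -0.1923, 0.4572].
Step 2: g^T H^(-1) g = sum_i g_i^2 / H_ii
  = (0.0993)^2/15 + (-2.6927)^2/14 + (2.743)^2/6
  = 0.0007 + 0.5179 + 1.254 = 1.7726
Step 3: Objective decrease = 0.5 * g^T H^(-1) g = 0.8863


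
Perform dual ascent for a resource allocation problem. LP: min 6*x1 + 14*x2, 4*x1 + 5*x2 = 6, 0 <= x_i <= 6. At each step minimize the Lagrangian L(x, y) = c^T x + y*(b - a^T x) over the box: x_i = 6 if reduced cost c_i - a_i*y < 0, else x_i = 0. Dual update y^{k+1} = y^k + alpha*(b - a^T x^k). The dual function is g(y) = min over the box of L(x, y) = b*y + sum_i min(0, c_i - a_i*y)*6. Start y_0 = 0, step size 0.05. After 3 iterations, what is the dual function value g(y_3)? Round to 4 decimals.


Dual ascent for LP: min 6*x1 + 14*x2, 4*x1 + 5*x2 = 6, 0 <= x_i <= 6
Step 1: y^k = 0.0, reduced costs: (6.0, 14.0)
  x^k = (0.0, 0.0), subgradient = b - a^T x = 6.0
  y^{k+1} = 0.0 + 0.05*6.0 = 0.3
Step 2: y^k = 0.3, reduced costs: (4.8, 12.5)
  x^k = (0.0, 0.0), subgradient = b - a^T x = 6.0
  y^{k+1} = 0.3 + 0.05*6.0 = 0.6
Step 3: y^k = 0.6, reduced costs: (3.6, 11.0)
  x^k = (0.0, 0.0), subgradient = b - a^T x = 6.0
  y^{k+1} = 0.6 + 0.05*6.0 = 0.9
Dual objective at y_3 = 0.9: reduced costs (2.4, 9.5), box minimizer x = (0.0, 0.0)
g(y_3) = b*y + (c1 - a1*y)*x1 + (c2 - a2*y)*x2 = 6*0.9 + 2.4*0.0 + 9.5*0.0 = 5.4 + 0.0 + 0.0 = 5.4


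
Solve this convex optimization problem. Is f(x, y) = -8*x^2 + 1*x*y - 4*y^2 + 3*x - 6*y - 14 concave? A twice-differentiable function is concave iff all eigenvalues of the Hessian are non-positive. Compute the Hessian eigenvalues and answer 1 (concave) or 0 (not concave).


The Hessian of f(x,y) = -8*x^2 + 1*x*y - 4*y^2 + 3*x - 6*y - 14 is:
H = [[-16, 1], [1, -8]]
Trace = -16 - 8 = -24
Determinant = -16*-8 - (1)^2 = 127
Discriminant = (-24)^2 - 4*127 = 68.0
Eigenvalues: lambda_1 = -16.1231, lambda_2 = -7.8769
The function is concave.

1


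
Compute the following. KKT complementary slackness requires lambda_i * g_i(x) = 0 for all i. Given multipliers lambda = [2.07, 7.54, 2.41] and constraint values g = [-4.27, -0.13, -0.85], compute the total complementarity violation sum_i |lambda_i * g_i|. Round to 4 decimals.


KKT complementary slackness check:
lambda_1 * g_1 = 2.07 * -4.27 = -8.8389
lambda_2 * g_2 = 7.54 * -0.13 = -0.9802
lambda_3 * g_3 = 2.41 * -0.85 = -2.0485
Total violation = 8.8389 + 0.9802 + 2.0485 = 11.8676


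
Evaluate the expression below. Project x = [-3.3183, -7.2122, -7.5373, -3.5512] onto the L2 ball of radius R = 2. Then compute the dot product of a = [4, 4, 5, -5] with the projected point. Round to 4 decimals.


Step 1: Compute ||x|| (intermediates to 6 decimals).
||x|| = sqrt((-3.3183)^2 + (-7.2122)^2 + (-7.5373)^2 + (-3.5512)^2) = 11.508643
Step 2: Project.
Since ||x|| > R, scale = R/||x|| = 2/11.508643 = 0.173782, proj(x) = scale * x
proj(x) = [-0.576661, -1.253351, -1.309847, -0.617135]
Step 3: Dot product.
a^T * proj(x) = 4*(-0.576661) + 4*(-1.253351) + 5*(-1.309847) - 5*(-0.617135) = -10.7836


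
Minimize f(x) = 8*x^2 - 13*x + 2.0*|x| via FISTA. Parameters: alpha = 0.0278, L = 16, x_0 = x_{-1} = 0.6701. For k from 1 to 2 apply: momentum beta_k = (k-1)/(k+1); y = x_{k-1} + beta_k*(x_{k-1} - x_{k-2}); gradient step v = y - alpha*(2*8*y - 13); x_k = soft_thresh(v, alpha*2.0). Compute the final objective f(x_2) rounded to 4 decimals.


FISTA on f(x) = 8*x^2 - 13*x + 2.0*|x|
L = 16, alpha = 0.0278
Iteration 1: beta = 0.0, y = 0.6701 + 0.0*(0.6701 - 0.6701) = 0.6701
  grad(y) = -2.2784, v = y - alpha*grad = 0.7334
  prox(v) = soft_thresh(0.7334, 0.0556) = 0.6778
Iteration 2: beta = 0.3333, y = 0.6778 + 0.3333*(0.6778 - 0.6701) = 0.6804
  grad(y) = -2.1133, v = y - alpha*grad = 0.7392
  prox(v) = soft_thresh(0.7392, 0.0556) = 0.6836
f(x_2) = 8*0.6836^2 - 13*0.6836 + 2.0*|0.6836| = -3.7811


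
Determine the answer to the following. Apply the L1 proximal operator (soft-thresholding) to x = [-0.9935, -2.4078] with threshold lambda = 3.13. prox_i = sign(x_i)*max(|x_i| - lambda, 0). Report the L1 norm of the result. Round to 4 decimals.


Soft-thresholding with lambda = 3.13:
prox(-0.9935) = sign(-0.9935)*max(|-0.9935| - 3.13, 0) = 0.0
prox(-2.4078) = sign(-2.4078)*max(|-2.4078| - 3.13, 0) = 0.0
prox(x) = [0.0, 0.0]
||prox(x)||_1 = 0.0 + 0.0 = 0.0


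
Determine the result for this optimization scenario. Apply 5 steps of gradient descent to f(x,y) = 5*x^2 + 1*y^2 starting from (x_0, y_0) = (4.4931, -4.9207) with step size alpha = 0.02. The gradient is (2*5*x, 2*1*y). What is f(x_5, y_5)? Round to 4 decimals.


Gradient descent on f(x,y) = 5*x^2 + 1*y^2.
Starting point: (4.4931, -4.9207), alpha = 0.02
Step 1: grad_x = 2*5*4.4931 = 44.931, grad_y = 2*1*-4.9207 = -9.8414
  x_1 = 4.4931 - 0.02*44.931 = 3.5945
  y_1 = -4.9207 - 0.02*-9.8414 = -4.7239
Step 2: grad_x = 2*5*3.5945 = 35.9448, grad_y = 2*1*-4.7239 = -9.4477
  x_2 = 3.5945 - 0.02*35.9448 = 2.8756
  y_2 = -4.7239 - 0.02*-9.4477 = -4.5349
Step 3: grad_x = 2*5*2.8756 = 28.7558, grad_y = 2*1*-4.5349 = -9.0698
  x_3 = 2.8756 - 0.02*28.7558 = 2.3005
  y_3 = -4.5349 - 0.02*-9.0698 = -4.3535
Step 4: grad_x = 2*5*2.3005 = 23.0047, grad_y = 2*1*-4.3535 = -8.707
  x_4 = 2.3005 - 0.02*23.0047 = 1.8404
  y_4 = -4.3535 - 0.02*-8.707 = -4.1794
Step 5: grad_x = 2*5*1.8404 = 18.4037, grad_y = 2*1*-4.1794 = -8.3588
  x_5 = 1.8404 - 0.02*18.4037 = 1.4723
  y_5 = -4.1794 - 0.02*-8.3588 = -4.0122
f(1.4723, -4.0122) = 5*1.4723^2 + 1*(-4.0122)^2 = 26.9361


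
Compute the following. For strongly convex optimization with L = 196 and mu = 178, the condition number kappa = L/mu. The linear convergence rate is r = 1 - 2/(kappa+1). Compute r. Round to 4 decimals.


Step 1: Compute the condition number.
kappa = L/mu = 196/178 = 1.1011
Step 2: Compute the convergence rate.
r = 1 - 2/(kappa + 1) = 1 - 2*mu/(L + mu) = (L - mu)/(L + mu) = 18/374 = 0.0481


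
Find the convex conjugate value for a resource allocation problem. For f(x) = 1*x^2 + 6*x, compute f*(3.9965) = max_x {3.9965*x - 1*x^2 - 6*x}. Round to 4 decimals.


f*(y) = sup_x {y*x - a*x^2 - b*x} = sup_x {(y-b)*x - a*x^2}
FOC: (y - b) - 2a*x = 0 => x* = (y - b)/(2a)
x* = (3.9965 - 6)/(2*1) = -1.0018
f*(3.9965) = (y-b)^2/(4a) = (3.9965 - 6)^2/(4*1)
= 4.014/4 = 1.0035


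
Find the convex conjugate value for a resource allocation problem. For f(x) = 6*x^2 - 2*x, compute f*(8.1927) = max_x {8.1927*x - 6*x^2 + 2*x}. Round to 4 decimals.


f*(y) = sup_x {y*x - a*x^2 - b*x} = sup_x {(y-b)*x - a*x^2}
FOC: (y - b) - 2a*x = 0 => x* = (y - b)/(2a)
x* = (8.1927 + 2)/(2*6) = 0.8494
f*(8.1927) = (y-b)^2/(4a) = (8.1927 + 2)^2/(4*6)
= 103.8911/24 = 4.3288


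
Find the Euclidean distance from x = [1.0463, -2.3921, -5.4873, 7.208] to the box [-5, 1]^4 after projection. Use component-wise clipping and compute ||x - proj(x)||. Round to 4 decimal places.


Project each component onto [-5, 1].
clip(1.0463) = 1.0, clip(-2.3921) = -2.3921, clip(-5.4873) = -5.0, clip(7.208) = 1.0
Projection = [1.0, -2.3921, -5.0, 1.0]
Squared diffs: [0.0021, 0.0, 0.2375, 38.5393]
Distance = sqrt(38.7789) = 6.2273


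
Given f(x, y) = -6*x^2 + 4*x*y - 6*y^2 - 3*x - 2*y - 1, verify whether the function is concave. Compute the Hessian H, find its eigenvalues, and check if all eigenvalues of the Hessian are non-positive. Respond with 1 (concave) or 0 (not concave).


The Hessian of f(x,y) = -6*x^2 + 4*x*y - 6*y^2 - 3*x - 2*y - 1 is:
H = [[-12, 4], [4, -12]]
Trace = -12 - 12 = -24
Determinant = -12*-12 - (4)^2 = 128
Discriminant = (-24)^2 - 4*128 = 64.0
Eigenvalues: lambda_1 = -16.0, lambda_2 = -8.0
The function is concave.

1


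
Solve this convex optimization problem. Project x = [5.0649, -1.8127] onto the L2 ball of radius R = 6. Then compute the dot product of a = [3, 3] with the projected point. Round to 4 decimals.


Step 1: Compute ||x|| (intermediates to 6 decimals).
||x|| = sqrt(5.0649^2 + (-1.8127)^2) = 5.379507
Step 2: Project.
Since ||x|| <= R, proj = x (no scaling needed).
proj(x) = [5.0649, -1.8127]
Step 3: Dot product.
a^T * proj(x) = 3*5.0649 + 3*(-1.8127) = 9.7566


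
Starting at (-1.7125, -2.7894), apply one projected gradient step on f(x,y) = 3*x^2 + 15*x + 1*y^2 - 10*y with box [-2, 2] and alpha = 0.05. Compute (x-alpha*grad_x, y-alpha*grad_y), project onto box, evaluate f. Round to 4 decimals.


Step 1: Compute gradient at (-1.7125, -2.7894).
grad_x = 2*3*-1.7125 + 15 = 4.725
grad_y = 2*1*-2.7894 - 10 = -15.5788
Step 2: Gradient step.
x_raw = -1.7125 - 0.05*4.725 = -1.9488
y_raw = -2.7894 - 0.05*-15.5788 = -2.0105
Step 3: Project onto [-2, 2].
x_proj = clip(-1.9488) = -1.9488
y_proj = clip(-2.0105) = -2.0
Step 4: Evaluate f.
f(-1.9488, -2.0) = 6.1616


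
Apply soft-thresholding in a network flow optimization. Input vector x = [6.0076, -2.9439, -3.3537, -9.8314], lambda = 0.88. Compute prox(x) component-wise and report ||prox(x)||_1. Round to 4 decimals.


Soft-thresholding with lambda = 0.88:
prox(6.0076) = sign(6.0076)*max(|6.0076| - 0.88, 0) = 5.1276
prox(-2.9439) = sign(-2.9439)*max(|-2.9439| - 0.88, 0) = -2.0639
prox(-3.3537) = sign(-3.3537)*max(|-3.3537| - 0.88, 0) = -2.4737
prox(-9.8314) = sign(-9.8314)*max(|-9.8314| - 0.88, 0) = -8.9514
prox(x) = [5.1276, -2.0639, -2.4737, -8.9514]
||prox(x)||_1 = 5.1276 + 2.0639 + 2.4737 + 8.9514 = 18.6166


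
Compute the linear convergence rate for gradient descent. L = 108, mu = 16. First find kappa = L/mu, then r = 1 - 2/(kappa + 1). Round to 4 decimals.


Step 1: Compute the condition number.
kappa = L/mu = 108/16 = 6.75
Step 2: Compute the convergence rate.
r = 1 - 2/(kappa + 1) = 1 - 2*mu/(L + mu) = (L - mu)/(L + mu) = 92/124 = 0.7419


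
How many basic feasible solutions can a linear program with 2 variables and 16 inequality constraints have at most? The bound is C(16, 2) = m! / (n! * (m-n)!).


Each vertex corresponds to some choice of n active constraints out of m, so the number of vertices is at most C(m, n) = m! / (n!(m-n)!).
m = 16, n = 2
Numerator: 16 * 15
Denominator: 2! = 2
C(16, 2) = 120


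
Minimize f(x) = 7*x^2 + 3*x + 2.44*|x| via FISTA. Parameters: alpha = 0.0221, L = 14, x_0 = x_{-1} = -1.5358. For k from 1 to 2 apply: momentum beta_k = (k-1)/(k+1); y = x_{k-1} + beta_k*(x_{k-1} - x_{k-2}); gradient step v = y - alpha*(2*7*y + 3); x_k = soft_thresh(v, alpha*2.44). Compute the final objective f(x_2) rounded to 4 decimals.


FISTA on f(x) = 7*x^2 + 3*x + 2.44*|x|
L = 14, alpha = 0.0221
Iteration 1: beta = 0.0, y = -1.5358 + 0.0*(-1.5358 + 1.5358) = -1.5358
  grad(y) = -18.5012, v = y - alpha*grad = -1.1269
  prox(v) = soft_thresh(-1.1269, 0.0539) = -1.073
Iteration 2: beta = 0.3333, y = -1.073 + 0.3333*(-1.073 + 1.5358) = -0.9187
  grad(y) = -9.8623, v = y - alpha*grad = -0.7008
  prox(v) = soft_thresh(-0.7008, 0.0539) = -0.6469
f(x_2) = 7*(-0.6469)^2 + 3*(-0.6469) + 2.44*|-0.6469| = 2.5667


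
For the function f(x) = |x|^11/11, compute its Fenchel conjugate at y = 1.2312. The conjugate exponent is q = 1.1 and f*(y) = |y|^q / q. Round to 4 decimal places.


The conjugate exponent q satisfies 1/p + 1/q = 1.
p = 11, so q = 11/(11 - 1) = 1.1
|y|^q = 1.2312^1.1 = 1.2571
f*(1.2312) = 1.2571 / 1.1 = 1.1428


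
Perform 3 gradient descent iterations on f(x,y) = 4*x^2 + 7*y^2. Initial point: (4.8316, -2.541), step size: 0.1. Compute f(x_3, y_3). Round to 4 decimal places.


Gradient descent on f(x,y) = 4*x^2 + 7*y^2.
Starting point: (4.8316, -2.541), alpha = 0.1
Step 1: grad_x = 2*4*4.8316 = 38.6528, grad_y = 2*7*-2.541 = -35.574
  x_1 = 4.8316 - 0.1*38.6528 = 0.9663
  y_1 = -2.541 - 0.1*-35.574 = 1.0164
Step 2: grad_x = 2*4*0.9663 = 7.7306, grad_y = 2*7*1.0164 = 14.2296
  x_2 = 0.9663 - 0.1*7.7306 = 0.1933
  y_2 = 1.0164 - 0.1*14.2296 = -0.4066
Step 3: grad_x = 2*4*0.1933 = 1.5461, grad_y = 2*7*-0.4066 = -5.6918
  x_3 = 0.1933 - 0.1*1.5461 = 0.0387
  y_3 = -0.4066 - 0.1*-5.6918 = 0.1626
f(0.0387, 0.1626) = 4*0.0387^2 + 7*0.1626^2 = 0.1911


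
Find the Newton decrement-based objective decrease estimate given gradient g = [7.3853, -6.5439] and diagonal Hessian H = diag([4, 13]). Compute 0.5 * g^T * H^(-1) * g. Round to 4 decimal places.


Step 1: H is diagonal, so H^(-1) * g = [1.8463, -0.5034].
Step 2: g^T H^(-1) g = sum_i g_i^2 / H_ii
  = (7.3853)^2/4 + (-6.5439)^2/13
  = 13.6357 + 3.294 = 16.9297
Step 3: Objective decrease = 0.5 * g^T H^(-1) g = 8.4649


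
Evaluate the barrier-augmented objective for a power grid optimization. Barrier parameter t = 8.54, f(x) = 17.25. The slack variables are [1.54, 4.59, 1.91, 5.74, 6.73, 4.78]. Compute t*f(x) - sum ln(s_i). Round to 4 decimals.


Step 1: Compute log-barrier.
ln values: [0.4318, 1.5239, 0.6471, 1.7475, 1.9066, 1.5644]
phi = -(0.4318 + 1.5239 + 0.6471 + 1.7475 + 1.9066 + 1.5644) = -7.8212
Step 2: Compute augmented objective.
t*f(x) = 8.54*17.25 = 147.315
Total = 147.315 - 7.8212 = 139.4938


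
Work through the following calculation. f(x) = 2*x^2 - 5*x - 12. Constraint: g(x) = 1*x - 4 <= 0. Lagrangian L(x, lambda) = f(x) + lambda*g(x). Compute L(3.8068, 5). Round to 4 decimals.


Step 1: Evaluate f(x).
f(3.8068) = 2*3.8068^2 - 5*3.8068 - 12 = -2.0505
Step 2: Evaluate g(x).
g(3.8068) = 1*3.8068 - 4 = -0.1932
Step 3: Compute Lagrangian.
L = -2.0505 + 5*-0.1932 = -3.0165


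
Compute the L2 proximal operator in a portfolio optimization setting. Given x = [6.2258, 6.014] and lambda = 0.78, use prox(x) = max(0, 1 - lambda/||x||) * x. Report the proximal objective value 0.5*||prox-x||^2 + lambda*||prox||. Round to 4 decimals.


Step 1: Compute ||x||.
||x|| = 8.6561
Step 2: Compute scaling factor.
scale = max(0, 1 - 0.78/8.6561) = 0.9099
Step 3: prox(x) = [5.6648, 5.4721]
||prox(x)|| = 7.8761
Step 4: Proximal objective.
0.5*||prox-x||^2 = 0.3042
lambda*||prox|| = 6.1434
Total = 6.4476


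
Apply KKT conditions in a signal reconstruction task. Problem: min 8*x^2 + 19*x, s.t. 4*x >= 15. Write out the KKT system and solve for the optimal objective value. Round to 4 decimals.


Step 1: Try lambda = 0 (constraint inactive).
x_unc = -19/(2*8) = -1.1875
Check: 4*-1.1875 = -4.75 < 15 -- violated!
Step 2: Constraint must be active: 4*x = 15
x* = 15/4 = 3.75
lambda = (2*8*3.75 + 19)/4 = 19.75
Step 3: Compute optimal value.
f(x*) = 8*3.75^2 + 19*3.75 = 183.75


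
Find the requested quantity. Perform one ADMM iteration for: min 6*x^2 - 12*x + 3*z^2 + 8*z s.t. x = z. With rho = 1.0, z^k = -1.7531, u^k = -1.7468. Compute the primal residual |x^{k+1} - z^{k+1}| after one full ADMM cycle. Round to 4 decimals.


ADMM iteration with rho = 1.0, z^k = -1.7531, u^k = -1.7468
Step 1: x-update.
Minimize 6*x^2 - 12*x + (1.0/2)*(x + 1.7531 - 1.7468)^2
FOC: (2*6 + 1.0)*x = 12 + 1.0*(-1.7531 + 1.7468)
x^{k+1} = 0.9226
Step 2: z-update.
Minimize 3*z^2 + 8*z + (1.0/2)*(0.9226 - z - 1.7468)^2
FOC: (2*3 + 1.0)*z = -8 + 1.0*(0.9226 - 1.7468)
z^{k+1} = -1.2606
Step 3: u-update.
u^{k+1} = -1.7468 + 0.9226 + 1.2606 = 0.4364
Step 4: Primal residual = |0.9226 + 1.2606| = 2.1832


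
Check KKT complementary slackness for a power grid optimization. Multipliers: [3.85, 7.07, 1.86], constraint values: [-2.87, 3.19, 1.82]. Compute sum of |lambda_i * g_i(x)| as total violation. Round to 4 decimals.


KKT complementary slackness check:
lambda_1 * g_1 = 3.85 * -2.87 = -11.0495
lambda_2 * g_2 = 7.07 * 3.19 = 22.5533
lambda_3 * g_3 = 1.86 * 1.82 = 3.3852
Total violation = 11.0495 + 22.5533 + 3.3852 = 36.988


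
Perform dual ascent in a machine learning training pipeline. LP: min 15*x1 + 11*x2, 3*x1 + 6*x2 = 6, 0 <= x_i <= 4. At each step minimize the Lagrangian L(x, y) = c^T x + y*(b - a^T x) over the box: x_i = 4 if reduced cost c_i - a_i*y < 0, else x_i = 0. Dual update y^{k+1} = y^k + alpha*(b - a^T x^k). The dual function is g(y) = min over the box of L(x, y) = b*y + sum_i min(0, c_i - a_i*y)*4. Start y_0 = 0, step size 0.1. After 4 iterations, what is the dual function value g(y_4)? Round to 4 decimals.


Dual ascent for LP: min 15*x1 + 11*x2, 3*x1 + 6*x2 = 6, 0 <= x_i <= 4
Step 1: y^k = 0.0, reduced costs: (15.0, 11.0)
  x^k = (0.0, 0.0), subgradient = b - a^T x = 6.0
  y^{k+1} = 0.0 + 0.1*6.0 = 0.6
Step 2: y^k = 0.6, reduced costs: (13.2, 7.4)
  x^k = (0.0, 0.0), subgradient = b - a^T x = 6.0
  y^{k+1} = 0.6 + 0.1*6.0 = 1.2
Step 3: y^k = 1.2, reduced costs: (11.4, 3.8)
  x^k = (0.0, 0.0), subgradient = b - a^T x = 6.0
  y^{k+1} = 1.2 + 0.1*6.0 = 1.8
Step 4: y^k = 1.8, reduced costs: (9.6, 0.2)
  x^k = (0.0, 0.0), subgradient = b - a^T x = 6.0
  y^{k+1} = 1.8 + 0.1*6.0 = 2.4
Dual objective at y_4 = 2.4: reduced costs (7.8, -3.4), box minimizer x = (0.0, 4.0)
g(y_4) = b*y + (c1 - a1*y)*x1 + (c2 - a2*y)*x2 = 6*2.4 + 7.8*0.0 + (-3.4)*4.0 = 14.4 + 0.0 - 13.6 = 0.8


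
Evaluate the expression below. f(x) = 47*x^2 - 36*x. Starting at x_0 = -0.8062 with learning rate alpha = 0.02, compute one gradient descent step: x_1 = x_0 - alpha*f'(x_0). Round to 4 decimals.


We compute the gradient at x_0 and apply the update.
f'(x) = 94*x - 36
f'(-0.8062) = 94*-0.8062 - 36 = -111.7828
x_1 = -0.8062 - 0.02*-111.7828 = 1.4295


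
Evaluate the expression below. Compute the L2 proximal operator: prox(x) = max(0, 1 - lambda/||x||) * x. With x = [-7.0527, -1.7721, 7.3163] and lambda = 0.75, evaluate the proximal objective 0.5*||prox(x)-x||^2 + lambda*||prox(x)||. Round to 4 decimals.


Step 1: Compute ||x||.
||x|| = 10.3155
Step 2: Compute scaling factor.
scale = max(0, 1 - 0.75/10.3155) = 0.9273
Step 3: prox(x) = [-6.5399, -1.6433, 6.7844]
||prox(x)|| = 9.5655
Step 4: Proximal objective.
0.5*||prox-x||^2 = 0.2813
lambda*||prox|| = 7.1741
Total = 7.4554


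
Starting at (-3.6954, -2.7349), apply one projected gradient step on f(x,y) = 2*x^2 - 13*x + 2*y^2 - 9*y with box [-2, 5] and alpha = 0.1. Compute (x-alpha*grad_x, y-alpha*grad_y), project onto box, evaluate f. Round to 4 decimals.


Step 1: Compute gradient at (-3.6954, -2.7349).
grad_x = 2*2*-3.6954 - 13 = -27.7816
grad_y = 2*2*-2.7349 - 9 = -19.9396
Step 2: Gradient step.
x_raw = -3.6954 - 0.1*-27.7816 = -0.9172
y_raw = -2.7349 - 0.1*-19.9396 = -0.7409
Step 3: Project onto [-2, 5].
x_proj = clip(-0.9172) = -0.9172
y_proj = clip(-0.7409) = -0.7409
Step 4: Evaluate f.
f(-0.9172, -0.7409) = 21.3732


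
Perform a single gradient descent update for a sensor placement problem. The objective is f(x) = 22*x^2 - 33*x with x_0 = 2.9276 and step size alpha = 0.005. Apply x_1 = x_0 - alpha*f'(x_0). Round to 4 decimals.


We compute the gradient at x_0 and apply the update.
f'(x) = 44*x - 33
f'(2.9276) = 44*2.9276 - 33 = 95.8144
x_1 = 2.9276 - 0.005*95.8144 = 2.4485


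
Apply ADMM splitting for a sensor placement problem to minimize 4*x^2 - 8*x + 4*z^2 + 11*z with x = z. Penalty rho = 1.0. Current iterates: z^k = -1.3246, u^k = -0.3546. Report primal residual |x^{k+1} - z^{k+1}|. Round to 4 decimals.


ADMM iteration with rho = 1.0, z^k = -1.3246, u^k = -0.3546
Step 1: x-update.
Minimize 4*x^2 - 8*x + (1.0/2)*(x + 1.3246 - 0.3546)^2
FOC: (2*4 + 1.0)*x = 8 + 1.0*(-1.3246 + 0.3546)
x^{k+1} = 0.7811
Step 2: z-update.
Minimize 4*z^2 + 11*z + (1.0/2)*(0.7811 - z - 0.3546)^2
FOC: (2*4 + 1.0)*z = -11 + 1.0*(0.7811 - 0.3546)
z^{k+1} = -1.1748
Step 3: u-update.
u^{k+1} = -0.3546 + 0.7811 + 1.1748 = 1.6013
Step 4: Primal residual = |0.7811 + 1.1748| = 1.9559


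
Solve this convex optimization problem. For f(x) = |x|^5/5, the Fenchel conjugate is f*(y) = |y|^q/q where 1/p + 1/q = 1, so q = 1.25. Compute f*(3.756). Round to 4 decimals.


The conjugate exponent q satisfies 1/p + 1/q = 1.
p = 5, so q = 5/(5 - 1) = 1.25
|y|^q = 3.756^1.25 = 5.2289
f*(3.756) = 5.2289 / 1.25 = 4.1831


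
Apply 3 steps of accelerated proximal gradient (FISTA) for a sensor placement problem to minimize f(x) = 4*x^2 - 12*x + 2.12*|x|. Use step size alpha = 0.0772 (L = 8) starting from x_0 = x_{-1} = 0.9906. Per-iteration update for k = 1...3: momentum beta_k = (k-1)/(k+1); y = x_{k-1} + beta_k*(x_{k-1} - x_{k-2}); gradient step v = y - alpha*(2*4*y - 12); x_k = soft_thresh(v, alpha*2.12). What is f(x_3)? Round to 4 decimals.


FISTA on f(x) = 4*x^2 - 12*x + 2.12*|x|
L = 8, alpha = 0.0772
Iteration 1: beta = 0.0, y = 0.9906 + 0.0*(0.9906 - 0.9906) = 0.9906
  grad(y) = -4.0752, v = y - alpha*grad = 1.3052
  prox(v) = soft_thresh(1.3052, 0.1637) = 1.1415
Iteration 2: beta = 0.3333, y = 1.1415 + 0.3333*(1.1415 - 0.9906) = 1.1919
  grad(y) = -2.4652, v = y - alpha*grad = 1.3822
  prox(v) = soft_thresh(1.3822, 0.1637) = 1.2185
Iteration 3: beta = 0.5, y = 1.2185 + 0.5*(1.2185 - 1.1415) = 1.257
  grad(y) = -1.9441, v = y - alpha*grad = 1.4071
  prox(v) = soft_thresh(1.4071, 0.1637) = 1.2434
f(x_3) = 4*1.2434^2 - 12*1.2434 + 2.12*|1.2434| = -6.1006


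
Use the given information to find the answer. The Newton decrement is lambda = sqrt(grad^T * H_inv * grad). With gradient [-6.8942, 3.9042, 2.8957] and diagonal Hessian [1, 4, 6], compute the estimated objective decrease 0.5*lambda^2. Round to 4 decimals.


Step 1: H is diagonal, so H^(-1) * g = [-6.8942, 0.9761, 0.4826].
Step 2: g^T H^(-1) g = sum_i g_i^2 / H_ii
  = (-6.8942)^2/1 + (3.9042)^2/4 + (2.8957)^2/6
  = 47.53 + 3.8107 + 1.3975 = 52.7382
Step 3: Objective decrease = 0.5 * g^T H^(-1) g = 26.3691


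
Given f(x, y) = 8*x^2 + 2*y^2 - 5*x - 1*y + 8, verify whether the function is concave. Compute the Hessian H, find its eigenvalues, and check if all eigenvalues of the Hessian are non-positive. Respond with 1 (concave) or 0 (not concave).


The Hessian of f(x,y) = 8*x^2 + 2*y^2 - 5*x - 1*y + 8 is:
H = [[16, 0], [0, 4]]
Trace = 16 + 4 = 20
Determinant = 16*4 - (0)^2 = 64
Discriminant = (20)^2 - 4*64 = 144.0
Eigenvalues: lambda_1 = 4.0, lambda_2 = 16.0
The function is not concave.

0


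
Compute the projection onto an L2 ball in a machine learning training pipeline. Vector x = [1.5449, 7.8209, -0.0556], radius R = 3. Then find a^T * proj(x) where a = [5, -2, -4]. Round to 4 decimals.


Step 1: Compute ||x|| (intermediates to 6 decimals).
||x|| = sqrt(1.5449^2 + 7.8209^2 + (-0.0556)^2) = 7.97222
Step 2: Project.
Since ||x|| > R, scale = R/||x|| = 3/7.97222 = 0.376307, proj(x) = scale * x
proj(x) = [0.581357, 2.943059, -0.020923]
Step 3: Dot product.
a^T * proj(x) = 5*0.581357 - 2*2.943059 - 4*(-0.020923) = -2.8956


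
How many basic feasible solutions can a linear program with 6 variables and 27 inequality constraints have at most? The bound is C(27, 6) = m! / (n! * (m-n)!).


Each vertex corresponds to some choice of n active constraints out of m, so the number of vertices is at most C(m, n) = m! / (n!(m-n)!).
m = 27, n = 6
Numerator: 27 * 26 * 25 * 24 * 23 * 22
Denominator: 6! = 720
C(27, 6) = 296010


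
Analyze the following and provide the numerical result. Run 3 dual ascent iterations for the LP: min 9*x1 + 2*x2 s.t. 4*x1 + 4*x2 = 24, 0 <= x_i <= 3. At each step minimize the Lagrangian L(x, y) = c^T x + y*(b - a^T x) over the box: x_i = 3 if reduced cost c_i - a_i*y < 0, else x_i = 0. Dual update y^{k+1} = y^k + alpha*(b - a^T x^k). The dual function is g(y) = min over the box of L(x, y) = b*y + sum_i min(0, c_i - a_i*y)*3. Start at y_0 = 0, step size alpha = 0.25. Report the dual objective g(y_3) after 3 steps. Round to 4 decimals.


Dual ascent for LP: min 9*x1 + 2*x2, 4*x1 + 4*x2 = 24, 0 <= x_i <= 3
Step 1: y^k = 0.0, reduced costs: (9.0, 2.0)
  x^k = (0.0, 0.0), subgradient = b - a^T x = 24.0
  y^{k+1} = 0.0 + 0.25*24.0 = 6.0
Step 2: y^k = 6.0, reduced costs: (-15.0, -22.0)
  x^k = (3.0, 3.0), subgradient = b - a^T x = 0.0
  y^{k+1} = 6.0 + 0.25*0.0 = 6.0
Step 3: y^k = 6.0, reduced costs: (-15.0, -22.0)
  x^k = (3.0, 3.0), subgradient = b - a^T x = 0.0
  y^{k+1} = 6.0 + 0.25*0.0 = 6.0
Dual objective at y_3 = 6.0: reduced costs (-15.0, -22.0), box minimizer x = (3.0, 3.0)
g(y_3) = b*y + (c1 - a1*y)*x1 + (c2 - a2*y)*x2 = 24*6.0 + (-15.0)*3.0 + (-22.0)*3.0 = 144.0 - 45.0 - 66.0 = 33.0


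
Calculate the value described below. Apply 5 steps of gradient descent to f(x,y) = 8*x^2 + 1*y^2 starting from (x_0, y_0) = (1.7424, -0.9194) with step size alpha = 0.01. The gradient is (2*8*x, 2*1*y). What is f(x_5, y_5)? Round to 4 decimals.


Gradient descent on f(x,y) = 8*x^2 + 1*y^2.
Starting point: (1.7424, -0.9194), alpha = 0.01
Step 1: grad_x = 2*8*1.7424 = 27.8784, grad_y = 2*1*-0.9194 = -1.8388
  x_1 = 1.7424 - 0.01*27.8784 = 1.4636
  y_1 = -0.9194 - 0.01*-1.8388 = -0.901
Step 2: grad_x = 2*8*1.4636 = 23.4179, grad_y = 2*1*-0.901 = -1.802
  x_2 = 1.4636 - 0.01*23.4179 = 1.2294
  y_2 = -0.901 - 0.01*-1.802 = -0.883
Step 3: grad_x = 2*8*1.2294 = 19.671, grad_y = 2*1*-0.883 = -1.766
  x_3 = 1.2294 - 0.01*19.671 = 1.0327
  y_3 = -0.883 - 0.01*-1.766 = -0.8653
Step 4: grad_x = 2*8*1.0327 = 16.5236, grad_y = 2*1*-0.8653 = -1.7307
  x_4 = 1.0327 - 0.01*16.5236 = 0.8675
  y_4 = -0.8653 - 0.01*-1.7307 = -0.848
Step 5: grad_x = 2*8*0.8675 = 13.8799, grad_y = 2*1*-0.848 = -1.6961
  x_5 = 0.8675 - 0.01*13.8799 = 0.7287
  y_5 = -0.848 - 0.01*-1.6961 = -0.8311
f(0.7287, -0.8311) = 8*0.7287^2 + 1*(-0.8311)^2 = 4.9386


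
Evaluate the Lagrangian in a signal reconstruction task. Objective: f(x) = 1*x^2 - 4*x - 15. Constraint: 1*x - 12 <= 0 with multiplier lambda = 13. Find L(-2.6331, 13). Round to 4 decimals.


Step 1: Evaluate f(x).
f(-2.6331) = 1*(-2.6331)^2 - 4*(-2.6331) - 15 = 2.4656
Step 2: Evaluate g(x).
g(-2.6331) = 1*-2.6331 - 12 = -14.6331
Step 3: Compute Lagrangian.
L = 2.4656 + 13*-14.6331 = -187.7647


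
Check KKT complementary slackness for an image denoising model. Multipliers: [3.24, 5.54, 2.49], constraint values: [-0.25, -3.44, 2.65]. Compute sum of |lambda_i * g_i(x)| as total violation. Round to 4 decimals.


KKT complementary slackness check:
lambda_1 * g_1 = 3.24 * -0.25 = -0.81
lambda_2 * g_2 = 5.54 * -3.44 = -19.0576
lambda_3 * g_3 = 2.49 * 2.65 = 6.5985
Total violation = 0.81 + 19.0576 + 6.5985 = 26.4661


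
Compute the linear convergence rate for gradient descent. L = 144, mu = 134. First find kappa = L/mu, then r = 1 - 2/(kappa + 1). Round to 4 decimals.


Step 1: Compute the condition number.
kappa = L/mu = 144/134 = 1.0746
Step 2: Compute the convergence rate.
r = 1 - 2/(kappa + 1) = 1 - 2*mu/(L + mu) = (L - mu)/(L + mu) = 10/278 = 0.036


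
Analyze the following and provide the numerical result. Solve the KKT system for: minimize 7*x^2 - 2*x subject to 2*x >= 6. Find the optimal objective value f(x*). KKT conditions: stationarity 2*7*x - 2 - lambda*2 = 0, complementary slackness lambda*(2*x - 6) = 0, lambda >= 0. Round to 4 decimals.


Step 1: Try lambda = 0 (constraint inactive).
x_unc = 2/(2*7) = 0.1429
Check: 2*0.1429 = 0.2858 < 6 -- violated!
Step 2: Constraint must be active: 2*x = 6
x* = 6/2 = 3.0
lambda = (2*7*3.0 - 2)/2 = 20.0
Step 3: Compute optimal value.
f(x*) = 7*3.0^2 - 2*3.0 = 57.0


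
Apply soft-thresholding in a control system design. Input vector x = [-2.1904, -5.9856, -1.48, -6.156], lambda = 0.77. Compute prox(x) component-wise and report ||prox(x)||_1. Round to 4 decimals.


Soft-thresholding with lambda = 0.77:
prox(-2.1904) = sign(-2.1904)*max(|-2.1904| - 0.77, 0) = -1.4204
prox(-5.9856) = sign(-5.9856)*max(|-5.9856| - 0.77, 0) = -5.2156
prox(-1.48) = sign(-1.48)*max(|-1.48| - 0.77, 0) = -0.71
prox(-6.156) = sign(-6.156)*max(|-6.156| - 0.77, 0) = -5.386
prox(x) = [-1.4204, -5.2156, -0.71, -5.386]
||prox(x)||_1 = 1.4204 + 5.2156 + 0.71 + 5.386 = 12.732


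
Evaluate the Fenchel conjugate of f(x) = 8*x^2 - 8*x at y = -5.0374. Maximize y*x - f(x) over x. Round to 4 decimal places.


f*(y) = sup_x {y*x - a*x^2 - b*x} = sup_x {(y-b)*x - a*x^2}
FOC: (y - b) - 2a*x = 0 => x* = (y - b)/(2a)
x* = (-5.0374 + 8)/(2*8) = 0.1852
f*(-5.0374) = (y-b)^2/(4a) = (-5.0374 + 8)^2/(4*8)
= 8.777/32 = 0.2743


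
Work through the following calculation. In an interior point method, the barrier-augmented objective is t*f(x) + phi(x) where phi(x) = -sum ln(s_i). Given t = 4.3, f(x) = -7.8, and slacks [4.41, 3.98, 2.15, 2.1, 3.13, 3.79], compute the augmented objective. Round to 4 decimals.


Step 1: Compute log-barrier.
ln values: [1.4839, 1.3813, 0.7655, 0.7419, 1.141, 1.3324]
phi = -(1.4839 + 1.3813 + 0.7655 + 0.7419 + 1.141 + 1.3324) = -6.846
Step 2: Compute augmented objective.
t*f(x) = 4.3*-7.8 = -33.54
Total = -33.54 - 6.846 = -40.386


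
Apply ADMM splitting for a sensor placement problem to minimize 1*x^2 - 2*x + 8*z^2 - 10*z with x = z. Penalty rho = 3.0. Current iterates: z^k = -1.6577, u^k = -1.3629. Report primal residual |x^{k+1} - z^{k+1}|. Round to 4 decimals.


ADMM iteration with rho = 3.0, z^k = -1.6577, u^k = -1.3629
Step 1: x-update.
Minimize 1*x^2 - 2*x + (3.0/2)*(x + 1.6577 - 1.3629)^2
FOC: (2*1 + 3.0)*x = 2 + 3.0*(-1.6577 + 1.3629)
x^{k+1} = 0.2231
Step 2: z-update.
Minimize 8*z^2 - 10*z + (3.0/2)*(0.2231 - z - 1.3629)^2
FOC: (2*8 + 3.0)*z = 10 + 3.0*(0.2231 - 1.3629)
z^{k+1} = 0.3464
Step 3: u-update.
u^{k+1} = -1.3629 + 0.2231 - 0.3464 = -1.4861
Step 4: Primal residual = |0.2231 - 0.3464| = 0.1232


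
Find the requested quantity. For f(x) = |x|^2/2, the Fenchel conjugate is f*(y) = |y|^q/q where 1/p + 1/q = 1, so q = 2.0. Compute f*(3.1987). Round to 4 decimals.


The conjugate exponent q satisfies 1/p + 1/q = 1.
p = 2, so q = 2/(2 - 1) = 2.0
|y|^q = 3.1987^2.0 = 10.2317
f*(3.1987) = 10.2317 / 2.0 = 5.1158


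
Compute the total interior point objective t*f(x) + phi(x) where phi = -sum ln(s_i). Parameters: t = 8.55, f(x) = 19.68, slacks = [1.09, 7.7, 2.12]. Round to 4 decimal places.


Step 1: Compute log-barrier.
ln values: [0.0862, 2.0412, 0.7514]
phi = -(0.0862 + 2.0412 + 0.7514) = -2.8788
Step 2: Compute augmented objective.
t*f(x) = 8.55*19.68 = 168.264
Total = 168.264 - 2.8788 = 165.3852


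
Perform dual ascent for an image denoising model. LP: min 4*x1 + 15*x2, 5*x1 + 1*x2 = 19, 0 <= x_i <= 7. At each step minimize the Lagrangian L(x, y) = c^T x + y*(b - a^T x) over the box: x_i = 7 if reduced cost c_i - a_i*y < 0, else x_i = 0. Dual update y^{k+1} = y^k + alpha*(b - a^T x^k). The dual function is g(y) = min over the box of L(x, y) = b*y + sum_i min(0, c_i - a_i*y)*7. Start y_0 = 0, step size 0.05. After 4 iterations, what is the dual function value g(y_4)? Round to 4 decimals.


Dual ascent for LP: min 4*x1 + 15*x2, 5*x1 + 1*x2 = 19, 0 <= x_i <= 7
Step 1: y^k = 0.0, reduced costs: (4.0, 15.0)
  x^k = (0.0, 0.0), subgradient = b - a^T x = 19.0
  y^{k+1} = 0.0 + 0.05*19.0 = 0.95
Step 2: y^k = 0.95, reduced costs: (-0.75, 14.05)
  x^k = (7.0, 0.0), subgradient = b - a^T x = -16.0
  y^{k+1} = 0.95 + 0.05*-16.0 = 0.15
Step 3: y^k = 0.15, reduced costs: (3.25, 14.85)
  x^k = (0.0, 0.0), subgradient = b - a^T x = 19.0
  y^{k+1} = 0.15 + 0.05*19.0 = 1.1
Step 4: y^k = 1.1, reduced costs: (-1.5, 13.9)
  x^k = (7.0, 0.0), subgradient = b - a^T x = -16.0
  y^{k+1} = 1.1 + 0.05*-16.0 = 0.3
Dual objective at y_4 = 0.3: reduced costs (2.5, 14.7), box minimizer x = (0.0, 0.0)
g(y_4) = b*y + (c1 - a1*y)*x1 + (c2 - a2*y)*x2 = 19*0.3 + 2.5*0.0 + 14.7*0.0 = 5.7 + 0.0 + 0.0 = 5.7


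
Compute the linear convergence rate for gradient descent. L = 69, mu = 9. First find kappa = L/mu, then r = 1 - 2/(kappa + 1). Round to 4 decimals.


Step 1: Compute the condition number.
kappa = L/mu = 69/9 = 7.6667
Step 2: Compute the convergence rate.
r = 1 - 2/(kappa + 1) = 1 - 2*mu/(L + mu) = (L - mu)/(L + mu) = 60/78 = 0.7692


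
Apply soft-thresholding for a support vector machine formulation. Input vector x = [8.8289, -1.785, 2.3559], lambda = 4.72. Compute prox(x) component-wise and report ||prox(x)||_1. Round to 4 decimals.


Soft-thresholding with lambda = 4.72:
prox(8.8289) = sign(8.8289)*max(|8.8289| - 4.72, 0) = 4.1089
prox(-1.785) = sign(-1.785)*max(|-1.785| - 4.72, 0) = 0.0
prox(2.3559) = sign(2.3559)*max(|2.3559| - 4.72, 0) = 0.0
prox(x) = [4.1089, 0.0, 0.0]
||prox(x)||_1 = 4.1089 + 0.0 + 0.0 = 4.1089


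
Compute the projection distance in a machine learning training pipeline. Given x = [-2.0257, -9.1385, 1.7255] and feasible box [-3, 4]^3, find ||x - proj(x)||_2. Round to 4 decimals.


Project each component onto [-3, 4].
clip(-2.0257) = -2.0257, clip(-9.1385) = -3.0, clip(1.7255) = 1.7255
Projection = [-2.0257, -3.0, 1.7255]
Squared diffs: [0.0, 37.6812, 0.0]
Distance = sqrt(37.6812) = 6.1385


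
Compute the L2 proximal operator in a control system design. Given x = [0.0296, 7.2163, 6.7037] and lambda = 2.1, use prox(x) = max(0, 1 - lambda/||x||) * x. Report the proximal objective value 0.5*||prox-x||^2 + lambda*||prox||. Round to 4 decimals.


Step 1: Compute ||x||.
||x|| = 9.8496
Step 2: Compute scaling factor.
scale = max(0, 1 - 2.1/9.8496) = 0.7868
Step 3: prox(x) = [0.0233, 5.6777, 5.2744]
||prox(x)|| = 7.7496
Step 4: Proximal objective.
0.5*||prox-x||^2 = 2.205
lambda*||prox|| = 16.2742
Total = 18.4792


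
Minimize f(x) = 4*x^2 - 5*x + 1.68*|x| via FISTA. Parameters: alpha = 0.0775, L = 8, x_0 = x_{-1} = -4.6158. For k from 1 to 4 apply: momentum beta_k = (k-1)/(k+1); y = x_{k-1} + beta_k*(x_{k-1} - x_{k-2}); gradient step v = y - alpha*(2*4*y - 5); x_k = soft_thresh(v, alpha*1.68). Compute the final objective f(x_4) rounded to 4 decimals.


FISTA on f(x) = 4*x^2 - 5*x + 1.68*|x|
L = 8, alpha = 0.0775
Iteration 1: beta = 0.0, y = -4.6158 + 0.0*(-4.6158 + 4.6158) = -4.6158
  grad(y) = -41.9264, v = y - alpha*grad = -1.3665
  prox(v) = soft_thresh(-1.3665, 0.1302) = -1.2363
Iteration 2: beta = 0.3333, y = -1.2363 + 0.3333*(-1.2363 + 4.6158) = -0.1098
  grad(y) = -5.8784, v = y - alpha*grad = 0.3458
  prox(v) = soft_thresh(0.3458, 0.1302) = 0.2156
Iteration 3: beta = 0.5, y = 0.2156 + 0.5*(0.2156 + 1.2363) = 0.9415
  grad(y) = 2.5321, v = y - alpha*grad = 0.7453
  prox(v) = soft_thresh(0.7453, 0.1302) = 0.6151
Iteration 4: beta = 0.6, y = 0.6151 + 0.6*(0.6151 - 0.2156) = 0.8548
  grad(y) = 1.8382, v = y - alpha*grad = 0.7123
  prox(v) = soft_thresh(0.7123, 0.1302) = 0.5821
f(x_4) = 4*0.5821^2 - 5*0.5821 + 1.68*|0.5821| = -0.5772


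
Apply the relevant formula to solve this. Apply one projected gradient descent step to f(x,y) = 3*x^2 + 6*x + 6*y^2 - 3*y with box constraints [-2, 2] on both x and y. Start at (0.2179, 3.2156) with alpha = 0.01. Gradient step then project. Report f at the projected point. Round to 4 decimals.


Step 1: Compute gradient at (0.2179, 3.2156).
grad_x = 2*3*0.2179 + 6 = 7.3074
grad_y = 2*6*3.2156 - 3 = 35.5872
Step 2: Gradient step.
x_raw = 0.2179 - 0.01*7.3074 = 0.1448
y_raw = 3.2156 - 0.01*35.5872 = 2.8597
Step 3: Project onto [-2, 2].
x_proj = clip(0.1448) = 0.1448
y_proj = clip(2.8597) = 2.0
Step 4: Evaluate f.
f(0.1448, 2.0) = 18.9319


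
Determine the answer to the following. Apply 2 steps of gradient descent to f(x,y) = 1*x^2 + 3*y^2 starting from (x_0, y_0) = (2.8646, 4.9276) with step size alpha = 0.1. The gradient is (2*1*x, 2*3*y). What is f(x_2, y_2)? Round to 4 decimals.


Gradient descent on f(x,y) = 1*x^2 + 3*y^2.
Starting point: (2.8646, 4.9276), alpha = 0.1
Step 1: grad_x = 2*1*2.8646 = 5.7292, grad_y = 2*3*4.9276 = 29.5656
  x_1 = 2.8646 - 0.1*5.7292 = 2.2917
  y_1 = 4.9276 - 0.1*29.5656 = 1.971
Step 2: grad_x = 2*1*2.2917 = 4.5834, grad_y = 2*3*1.971 = 11.8262
  x_2 = 2.2917 - 0.1*4.5834 = 1.8333
  y_2 = 1.971 - 0.1*11.8262 = 0.7884
f(1.8333, 0.7884) = 1*1.8333^2 + 3*0.7884^2 = 5.2259


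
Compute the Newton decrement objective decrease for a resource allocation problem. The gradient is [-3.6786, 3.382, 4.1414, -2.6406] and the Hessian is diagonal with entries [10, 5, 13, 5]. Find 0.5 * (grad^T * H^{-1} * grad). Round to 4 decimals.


Step 1: H is diagonal, so H^(-1) * g = [-0.3679, 0.6764, 0.3186, -0.5281].
Step 2: g^T H^(-1) g = sum_i g_i^2 / H_ii
  = (-3.6786)^2/10 + (3.382)^2/5 + (4.1414)^2/13 + (-2.6406)^2/5
  = 1.3532 + 2.2876 + 1.3193 + 1.3946 = 6.3547
Step 3: Objective decrease = 0.5 * g^T H^(-1) g = 3.1773


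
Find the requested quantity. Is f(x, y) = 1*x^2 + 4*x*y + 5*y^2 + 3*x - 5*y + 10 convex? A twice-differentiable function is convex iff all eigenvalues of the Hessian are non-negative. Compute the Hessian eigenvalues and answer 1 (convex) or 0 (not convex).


The Hessian of f(x,y) = 1*x^2 + 4*x*y + 5*y^2 + 3*x - 5*y + 10 is:
H = [[2, 4], [4, 10]]
Trace = 2 + 10 = 12
Determinant = 2*10 - (4)^2 = 4
Discriminant = (12)^2 - 4*4 = 128.0
Eigenvalues: lambda_1 = 0.3431, lambda_2 = 11.6569
The function is convex.

1
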